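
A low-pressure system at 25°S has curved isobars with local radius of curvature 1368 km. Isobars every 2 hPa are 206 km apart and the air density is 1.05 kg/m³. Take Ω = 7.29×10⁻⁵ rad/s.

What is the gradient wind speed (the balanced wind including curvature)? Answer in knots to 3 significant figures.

Coriolis parameter at 25°S:
f = 2Ω sin φ = 2 × 7.29×10⁻⁵ × sin 25° = 6.16×10⁻⁵ s⁻¹
Pressure gradient: |∂P/∂n| = 200 Pa / 206000 m = 9.71×10⁻⁴ Pa/m
Geostrophic speed: V_g = |∂P/∂n|/(fρ) = 9.71×10⁻⁴/(6.16×10⁻⁵ × 1.05) = 15.0 m/s
Around a low, centrifugal force acts outward with Coriolis, so pressure-gradient force balances both:
(1/ρ)|∂P/∂n| = fV + V²/R  →  V² + fR·V − fR·V_g = 0
With fR = 6.16×10⁻⁵ × 1368×10³ m = 84.3 m/s:
V = [−fR + √((fR)² + 4 fR V_g)]/2 = [−84.3 + √(84.3² + 4×84.3×15)]/2 = 13 m/s
Subgeostrophic (V < V_g = 15 m/s), as expected around a low.
Converting: 13 m/s × 1.944 = 25.3 knots

25.3 knots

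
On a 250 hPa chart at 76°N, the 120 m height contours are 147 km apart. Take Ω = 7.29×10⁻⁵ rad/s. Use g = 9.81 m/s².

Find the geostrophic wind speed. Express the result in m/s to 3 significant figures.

Coriolis parameter at 76°N:
f = 2Ω sin φ = 2 × 7.29×10⁻⁵ × sin 76° = 1.41×10⁻⁴ s⁻¹
Height gradient: |∂Z/∂n| = 120 m / 147000 m = 8.16×10⁻⁴
On a pressure surface, geostrophic balance gives V_g = (g/f)|∂Z/∂n|:
V_g = 9.81 × 8.16×10⁻⁴ / 1.41×10⁻⁴ = 56.6 m/s

56.6 m/s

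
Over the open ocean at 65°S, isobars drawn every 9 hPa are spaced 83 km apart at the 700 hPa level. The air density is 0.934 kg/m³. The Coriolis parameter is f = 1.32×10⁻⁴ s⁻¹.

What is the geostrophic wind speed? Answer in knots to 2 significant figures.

170 knots

Pressure gradient: |∂P/∂n| = 900 Pa / 83000 m = 1.08×10⁻² Pa/m
Geostrophic balance (pressure-gradient force = Coriolis force):
V_g = (1/(fρ)) |∂P/∂n| = 1.08×10⁻² / (1.32×10⁻⁴ × 0.934) = 88.0 m/s
Converting: 88.0 m/s × 1.944 = 170 knots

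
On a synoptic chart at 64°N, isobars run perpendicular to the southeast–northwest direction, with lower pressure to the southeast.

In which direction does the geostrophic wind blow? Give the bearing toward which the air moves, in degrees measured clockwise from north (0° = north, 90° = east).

The pressure-gradient force points toward the southeast (bearing 135°).
Geostrophic balance: in the Northern Hemisphere the Coriolis force deflects motion to the right, so the geostrophic wind blows 90° to the right of the pressure-gradient force (low pressure on the left).
Rotating 135° by 90° clockwise gives 225° — the wind blows toward the southwest.

225°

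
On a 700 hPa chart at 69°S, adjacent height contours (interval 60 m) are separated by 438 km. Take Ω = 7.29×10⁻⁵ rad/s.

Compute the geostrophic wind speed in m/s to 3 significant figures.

9.87 m/s

Coriolis parameter at 69°S:
f = 2Ω sin φ = 2 × 7.29×10⁻⁵ × sin 69° = 1.36×10⁻⁴ s⁻¹
Height gradient: |∂Z/∂n| = 60 m / 438000 m = 1.37×10⁻⁴
On a pressure surface, geostrophic balance gives V_g = (g/f)|∂Z/∂n|:
V_g = 9.81 × 1.37×10⁻⁴ / 1.36×10⁻⁴ = 9.87 m/s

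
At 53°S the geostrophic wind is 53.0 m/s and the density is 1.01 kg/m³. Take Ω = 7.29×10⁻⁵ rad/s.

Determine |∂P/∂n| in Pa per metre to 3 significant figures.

Coriolis parameter at 53°S:
f = 2Ω sin φ = 2 × 7.29×10⁻⁵ × sin 53° = 1.16×10⁻⁴ s⁻¹
Geostrophic balance rearranged: |∂P/∂n| = f ρ V_g
|∂P/∂n| = 1.16×10⁻⁴ × 1.01 × 53.0 = 6.23×10⁻³ Pa/m

6.23×10⁻³ Pa/m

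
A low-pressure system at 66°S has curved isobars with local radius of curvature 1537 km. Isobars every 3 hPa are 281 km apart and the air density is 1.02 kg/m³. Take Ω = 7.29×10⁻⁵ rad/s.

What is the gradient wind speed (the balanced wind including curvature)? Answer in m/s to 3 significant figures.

Coriolis parameter at 66°S:
f = 2Ω sin φ = 2 × 7.29×10⁻⁵ × sin 66° = 1.33×10⁻⁴ s⁻¹
Pressure gradient: |∂P/∂n| = 300 Pa / 281000 m = 1.07×10⁻³ Pa/m
Geostrophic speed: V_g = |∂P/∂n|/(fρ) = 1.07×10⁻³/(1.33×10⁻⁴ × 1.02) = 7.86 m/s
Around a low, centrifugal force acts outward with Coriolis, so pressure-gradient force balances both:
(1/ρ)|∂P/∂n| = fV + V²/R  →  V² + fR·V − fR·V_g = 0
With fR = 1.33×10⁻⁴ × 1537×10³ m = 205 m/s:
V = [−fR + √((fR)² + 4 fR V_g)]/2 = [−205 + √(205² + 4×205×7.86)]/2 = 7.58 m/s
Subgeostrophic (V < V_g = 7.86 m/s), as expected around a low.

7.58 m/s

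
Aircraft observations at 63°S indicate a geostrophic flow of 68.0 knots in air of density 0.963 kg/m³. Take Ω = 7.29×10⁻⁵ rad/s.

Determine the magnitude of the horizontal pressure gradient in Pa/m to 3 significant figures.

4.38×10⁻³ Pa/m

Coriolis parameter at 63°S:
f = 2Ω sin φ = 2 × 7.29×10⁻⁵ × sin 63° = 1.30×10⁻⁴ s⁻¹
Wind speed in SI: 68.0 knots = 35.0 m/s
Geostrophic balance rearranged: |∂P/∂n| = f ρ V_g
|∂P/∂n| = 1.30×10⁻⁴ × 0.963 × 35.0 = 4.38×10⁻³ Pa/m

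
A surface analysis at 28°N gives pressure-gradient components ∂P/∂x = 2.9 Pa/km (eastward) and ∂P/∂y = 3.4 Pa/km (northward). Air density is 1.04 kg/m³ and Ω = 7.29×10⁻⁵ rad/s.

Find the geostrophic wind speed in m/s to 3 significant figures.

Coriolis parameter at 28°N:
f = 2Ω sin φ = 2 × 7.29×10⁻⁵ × sin 28° = 6.84×10⁻⁵ s⁻¹
Component geostrophic relations (x east, y north):
u_g = −(1/(fρ)) ∂P/∂y,  v_g = (1/(fρ)) ∂P/∂x
u_g = −(3.4×10⁻³)/(6.84×10⁻⁵ × 1.04) = −47.8 m/s;  v_g = (2.9×10⁻³)/(6.84×10⁻⁵ × 1.04) = 40.7 m/s
|V_g| = √(u_g² + v_g²) = 62.8 m/s

62.8 m/s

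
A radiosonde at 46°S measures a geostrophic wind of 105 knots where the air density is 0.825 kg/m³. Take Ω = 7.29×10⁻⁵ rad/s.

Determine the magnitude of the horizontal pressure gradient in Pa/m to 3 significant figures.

4.67×10⁻³ Pa/m

Coriolis parameter at 46°S:
f = 2Ω sin φ = 2 × 7.29×10⁻⁵ × sin 46° = 1.05×10⁻⁴ s⁻¹
Wind speed in SI: 105 knots = 54.0 m/s
Geostrophic balance rearranged: |∂P/∂n| = f ρ V_g
|∂P/∂n| = 1.05×10⁻⁴ × 0.825 × 54.0 = 4.67×10⁻³ Pa/m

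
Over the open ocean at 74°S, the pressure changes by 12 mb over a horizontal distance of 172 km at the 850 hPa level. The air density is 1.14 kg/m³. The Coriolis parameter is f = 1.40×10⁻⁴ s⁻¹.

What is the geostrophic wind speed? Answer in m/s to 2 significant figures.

Pressure gradient: |∂P/∂n| = 1200 Pa / 172000 m = 6.98×10⁻³ Pa/m
Geostrophic balance (pressure-gradient force = Coriolis force):
V_g = (1/(fρ)) |∂P/∂n| = 6.98×10⁻³ / (1.40×10⁻⁴ × 1.14) = 43.7 m/s

44 m/s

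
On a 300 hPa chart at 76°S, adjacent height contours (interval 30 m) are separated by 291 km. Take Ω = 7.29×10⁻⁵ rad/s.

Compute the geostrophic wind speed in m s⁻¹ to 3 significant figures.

7.15 m s⁻¹

Coriolis parameter at 76°S:
f = 2Ω sin φ = 2 × 7.29×10⁻⁵ × sin 76° = 1.41×10⁻⁴ s⁻¹
Height gradient: |∂Z/∂n| = 30 m / 291000 m = 1.03×10⁻⁴
On a pressure surface, geostrophic balance gives V_g = (g/f)|∂Z/∂n|:
V_g = 9.81 × 1.03×10⁻⁴ / 1.41×10⁻⁴ = 7.15 m/s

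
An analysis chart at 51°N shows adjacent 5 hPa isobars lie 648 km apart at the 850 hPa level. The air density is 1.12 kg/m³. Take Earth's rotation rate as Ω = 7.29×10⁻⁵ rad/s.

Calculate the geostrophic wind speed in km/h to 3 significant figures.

21.9 km/h

Coriolis parameter at 51°N:
f = 2Ω sin φ = 2 × 7.29×10⁻⁵ × sin 51° = 1.13×10⁻⁴ s⁻¹
Pressure gradient: |∂P/∂n| = 500 Pa / 648000 m = 7.72×10⁻⁴ Pa/m
Geostrophic balance (pressure-gradient force = Coriolis force):
V_g = (1/(fρ)) |∂P/∂n| = 7.72×10⁻⁴ / (1.13×10⁻⁴ × 1.12) = 6.08 m/s
Converting: 6.08 m/s × 3.6 = 21.9 km/h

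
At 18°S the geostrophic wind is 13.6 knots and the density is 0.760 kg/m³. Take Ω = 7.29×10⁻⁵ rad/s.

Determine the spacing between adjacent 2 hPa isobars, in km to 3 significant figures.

835 km

Coriolis parameter at 18°S:
f = 2Ω sin φ = 2 × 7.29×10⁻⁵ × sin 18° = 4.51×10⁻⁵ s⁻¹
Wind speed in SI: 13.6 knots = 7.00 m/s
Geostrophic balance rearranged: |∂P/∂n| = f ρ V_g
|∂P/∂n| = 4.51×10⁻⁵ × 0.760 × 7.00 = 2.40×10⁻⁴ Pa/m
Isobar spacing: Δn = ΔP/|∂P/∂n| = 200 Pa / 2.40×10⁻⁴ Pa/m = 834833 m ≈ 835 km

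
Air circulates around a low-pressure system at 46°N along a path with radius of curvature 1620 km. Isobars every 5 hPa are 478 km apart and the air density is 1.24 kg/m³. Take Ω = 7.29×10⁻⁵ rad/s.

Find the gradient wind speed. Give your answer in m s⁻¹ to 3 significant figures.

7.69 m s⁻¹

Coriolis parameter at 46°N:
f = 2Ω sin φ = 2 × 7.29×10⁻⁵ × sin 46° = 1.05×10⁻⁴ s⁻¹
Pressure gradient: |∂P/∂n| = 500 Pa / 478000 m = 1.05×10⁻³ Pa/m
Geostrophic speed: V_g = |∂P/∂n|/(fρ) = 1.05×10⁻³/(1.05×10⁻⁴ × 1.24) = 8.04 m/s
Around a low, centrifugal force acts outward with Coriolis, so pressure-gradient force balances both:
(1/ρ)|∂P/∂n| = fV + V²/R  →  V² + fR·V − fR·V_g = 0
With fR = 1.05×10⁻⁴ × 1620×10³ m = 170 m/s:
V = [−fR + √((fR)² + 4 fR V_g)]/2 = [−170 + √(170² + 4×170×8.04)]/2 = 7.69 m/s
Subgeostrophic (V < V_g = 8.04 m/s), as expected around a low.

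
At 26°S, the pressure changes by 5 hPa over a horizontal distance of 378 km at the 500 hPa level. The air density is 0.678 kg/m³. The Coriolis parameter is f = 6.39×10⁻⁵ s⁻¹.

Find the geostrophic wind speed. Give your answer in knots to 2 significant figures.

59 knots

Pressure gradient: |∂P/∂n| = 500 Pa / 378000 m = 1.32×10⁻³ Pa/m
Geostrophic balance (pressure-gradient force = Coriolis force):
V_g = (1/(fρ)) |∂P/∂n| = 1.32×10⁻³ / (6.39×10⁻⁵ × 0.678) = 30.5 m/s
Converting: 30.5 m/s × 1.944 = 59 knots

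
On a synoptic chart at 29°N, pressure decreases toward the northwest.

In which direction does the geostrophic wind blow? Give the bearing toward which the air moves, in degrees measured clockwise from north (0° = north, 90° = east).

The pressure-gradient force points toward the northwest (bearing 315°).
Geostrophic balance: in the Northern Hemisphere the Coriolis force deflects motion to the right, so the geostrophic wind blows 90° to the right of the pressure-gradient force (low pressure on the left).
Rotating 315° by 90° clockwise gives 045° — the wind blows toward the northeast.

045°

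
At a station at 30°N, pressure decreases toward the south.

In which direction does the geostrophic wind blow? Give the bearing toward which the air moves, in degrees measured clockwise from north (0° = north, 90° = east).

270°

The pressure-gradient force points toward the south (bearing 180°).
Geostrophic balance: in the Northern Hemisphere the Coriolis force deflects motion to the right, so the geostrophic wind blows 90° to the right of the pressure-gradient force (low pressure on the left).
Rotating 180° by 90° clockwise gives 270° — the wind blows toward the west.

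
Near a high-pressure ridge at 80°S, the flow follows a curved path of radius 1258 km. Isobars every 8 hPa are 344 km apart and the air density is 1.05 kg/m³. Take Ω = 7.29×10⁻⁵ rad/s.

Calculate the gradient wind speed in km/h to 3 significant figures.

61.3 km/h

Coriolis parameter at 80°S:
f = 2Ω sin φ = 2 × 7.29×10⁻⁵ × sin 80° = 1.44×10⁻⁴ s⁻¹
Pressure gradient: |∂P/∂n| = 800 Pa / 344000 m = 2.33×10⁻³ Pa/m
Geostrophic speed: V_g = |∂P/∂n|/(fρ) = 2.33×10⁻³/(1.44×10⁻⁴ × 1.05) = 15.4 m/s
Around a high, pressure-gradient force acts outward with centrifugal, so Coriolis balances both:
fV = (1/ρ)|∂P/∂n| + V²/R  →  V² − fR·V + fR·V_g = 0
With fR = 1.44×10⁻⁴ × 1258×10³ m = 181 m/s:
V = [fR − √((fR)² − 4 fR V_g)]/2 = [181 − √(181² − 4×181×15.4)]/2 = 17 m/s
Supergeostrophic (V > V_g = 15.4 m/s), as expected around a high.
Converting: 17 m/s × 3.6 = 61.3 km/h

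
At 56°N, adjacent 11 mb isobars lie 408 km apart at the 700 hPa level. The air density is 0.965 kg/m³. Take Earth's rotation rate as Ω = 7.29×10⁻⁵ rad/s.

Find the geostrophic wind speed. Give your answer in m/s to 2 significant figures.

Coriolis parameter at 56°N:
f = 2Ω sin φ = 2 × 7.29×10⁻⁵ × sin 56° = 1.21×10⁻⁴ s⁻¹
Pressure gradient: |∂P/∂n| = 1100 Pa / 408000 m = 2.70×10⁻³ Pa/m
Geostrophic balance (pressure-gradient force = Coriolis force):
V_g = (1/(fρ)) |∂P/∂n| = 2.70×10⁻³ / (1.21×10⁻⁴ × 0.965) = 23.1 m/s

23 m/s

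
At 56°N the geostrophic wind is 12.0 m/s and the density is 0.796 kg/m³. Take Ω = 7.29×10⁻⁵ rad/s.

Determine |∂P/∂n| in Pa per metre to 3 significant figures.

1.15×10⁻³ Pa/m

Coriolis parameter at 56°N:
f = 2Ω sin φ = 2 × 7.29×10⁻⁵ × sin 56° = 1.21×10⁻⁴ s⁻¹
Geostrophic balance rearranged: |∂P/∂n| = f ρ V_g
|∂P/∂n| = 1.21×10⁻⁴ × 0.796 × 12.0 = 1.15×10⁻³ Pa/m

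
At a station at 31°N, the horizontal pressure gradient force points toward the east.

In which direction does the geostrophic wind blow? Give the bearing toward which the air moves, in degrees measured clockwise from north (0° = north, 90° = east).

180°

The pressure-gradient force points toward the east (bearing 090°).
Geostrophic balance: in the Northern Hemisphere the Coriolis force deflects motion to the right, so the geostrophic wind blows 90° to the right of the pressure-gradient force (low pressure on the left).
Rotating 090° by 90° clockwise gives 180° — the wind blows toward the south.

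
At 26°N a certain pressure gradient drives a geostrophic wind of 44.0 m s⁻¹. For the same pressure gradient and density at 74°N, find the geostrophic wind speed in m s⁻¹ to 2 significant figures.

With the same pressure gradient and density, V_g ∝ 1/f ∝ 1/sin φ.
V₂ = V₁ · sin φ₁ / sin φ₂ = 44.0 × sin 26° / sin 74°
V₂ = 44.0 × 0.4384/0.9613 = 20 m s⁻¹

20 m s⁻¹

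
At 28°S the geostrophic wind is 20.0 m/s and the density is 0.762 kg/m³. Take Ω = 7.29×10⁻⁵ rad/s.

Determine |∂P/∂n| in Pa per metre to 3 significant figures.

Coriolis parameter at 28°S:
f = 2Ω sin φ = 2 × 7.29×10⁻⁵ × sin 28° = 6.84×10⁻⁵ s⁻¹
Geostrophic balance rearranged: |∂P/∂n| = f ρ V_g
|∂P/∂n| = 6.84×10⁻⁵ × 0.762 × 20.0 = 1.04×10⁻³ Pa/m

1.04×10⁻³ Pa/m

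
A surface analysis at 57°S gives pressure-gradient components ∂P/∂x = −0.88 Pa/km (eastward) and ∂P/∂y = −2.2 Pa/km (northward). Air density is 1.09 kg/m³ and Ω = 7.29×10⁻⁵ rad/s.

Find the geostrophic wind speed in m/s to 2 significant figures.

Coriolis parameter at 57°S:
f = 2Ω sin φ = 2 × 7.29×10⁻⁵ × sin 57° = 1.22×10⁻⁴ s⁻¹
In the Southern Hemisphere f is negative: f = −1.22×10⁻⁴ s⁻¹.
Component geostrophic relations (x east, y north):
u_g = −(1/(fρ)) ∂P/∂y,  v_g = (1/(fρ)) ∂P/∂x
u_g = −(−2.2×10⁻³)/(−1.22×10⁻⁴ × 1.09) = −16.5 m/s;  v_g = (−0.88×10⁻³)/(−1.22×10⁻⁴ × 1.09) = 6.60 m/s
|V_g| = √(u_g² + v_g²) = 17.8 m/s

18 m/s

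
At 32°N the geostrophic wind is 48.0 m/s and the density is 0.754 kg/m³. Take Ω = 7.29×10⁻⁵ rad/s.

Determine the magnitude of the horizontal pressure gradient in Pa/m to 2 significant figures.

Coriolis parameter at 32°N:
f = 2Ω sin φ = 2 × 7.29×10⁻⁵ × sin 32° = 7.73×10⁻⁵ s⁻¹
Geostrophic balance rearranged: |∂P/∂n| = f ρ V_g
|∂P/∂n| = 7.73×10⁻⁵ × 0.754 × 48.0 = 2.80×10⁻³ Pa/m

2.8×10⁻³ Pa/m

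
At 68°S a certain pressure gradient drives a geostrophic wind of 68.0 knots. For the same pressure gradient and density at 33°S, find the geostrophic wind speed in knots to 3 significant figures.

With the same pressure gradient and density, V_g ∝ 1/f ∝ 1/sin φ.
V₂ = V₁ · sin φ₁ / sin φ₂ = 68.0 × sin 68° / sin 33°
V₂ = 68.0 × 0.9272/0.5446 = 116 knots

116 knots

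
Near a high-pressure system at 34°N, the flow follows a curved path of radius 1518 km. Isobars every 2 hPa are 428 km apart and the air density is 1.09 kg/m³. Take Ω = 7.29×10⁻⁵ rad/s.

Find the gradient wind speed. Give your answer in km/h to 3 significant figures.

Coriolis parameter at 34°N:
f = 2Ω sin φ = 2 × 7.29×10⁻⁵ × sin 34° = 8.15×10⁻⁵ s⁻¹
Pressure gradient: |∂P/∂n| = 200 Pa / 428000 m = 4.67×10⁻⁴ Pa/m
Geostrophic speed: V_g = |∂P/∂n|/(fρ) = 4.67×10⁻⁴/(8.15×10⁻⁵ × 1.09) = 5.26 m/s
Around a high, pressure-gradient force acts outward with centrifugal, so Coriolis balances both:
fV = (1/ρ)|∂P/∂n| + V²/R  →  V² − fR·V + fR·V_g = 0
With fR = 8.15×10⁻⁵ × 1518×10³ m = 124 m/s:
V = [fR − √((fR)² − 4 fR V_g)]/2 = [124 − √(124² − 4×124×5.26)]/2 = 5.5 m/s
Supergeostrophic (V > V_g = 5.26 m/s), as expected around a high.
Converting: 5.5 m/s × 3.6 = 19.8 km/h

19.8 km/h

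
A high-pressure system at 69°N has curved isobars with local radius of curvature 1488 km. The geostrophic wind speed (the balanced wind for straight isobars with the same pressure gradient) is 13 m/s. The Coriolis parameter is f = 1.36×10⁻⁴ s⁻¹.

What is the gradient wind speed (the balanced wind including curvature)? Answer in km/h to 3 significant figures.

50.3 km/h

Around a high, pressure-gradient force acts outward with centrifugal, so Coriolis balances both:
fV = (1/ρ)|∂P/∂n| + V²/R  →  V² − fR·V + fR·V_g = 0
With fR = 1.36×10⁻⁴ × 1488×10³ m = 202 m/s:
V = [fR − √((fR)² − 4 fR V_g)]/2 = [202 − √(202² − 4×202×13)]/2 = 14 m/s
Supergeostrophic (V > V_g = 13 m/s), as expected around a high.
Converting: 14 m/s × 3.6 = 50.3 km/h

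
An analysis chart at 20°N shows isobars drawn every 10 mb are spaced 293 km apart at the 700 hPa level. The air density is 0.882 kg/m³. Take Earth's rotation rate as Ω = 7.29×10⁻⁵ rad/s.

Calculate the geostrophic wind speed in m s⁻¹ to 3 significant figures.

77.6 m s⁻¹

Coriolis parameter at 20°N:
f = 2Ω sin φ = 2 × 7.29×10⁻⁵ × sin 20° = 4.99×10⁻⁵ s⁻¹
Pressure gradient: |∂P/∂n| = 1000 Pa / 293000 m = 3.41×10⁻³ Pa/m
Geostrophic balance (pressure-gradient force = Coriolis force):
V_g = (1/(fρ)) |∂P/∂n| = 3.41×10⁻³ / (4.99×10⁻⁵ × 0.882) = 77.6 m/s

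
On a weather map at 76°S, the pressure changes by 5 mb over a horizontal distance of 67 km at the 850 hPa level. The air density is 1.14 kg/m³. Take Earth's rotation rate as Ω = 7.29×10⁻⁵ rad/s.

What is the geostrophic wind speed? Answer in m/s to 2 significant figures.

46 m/s

Coriolis parameter at 76°S:
f = 2Ω sin φ = 2 × 7.29×10⁻⁵ × sin 76° = 1.41×10⁻⁴ s⁻¹
Pressure gradient: |∂P/∂n| = 500 Pa / 67000 m = 7.46×10⁻³ Pa/m
Geostrophic balance (pressure-gradient force = Coriolis force):
V_g = (1/(fρ)) |∂P/∂n| = 7.46×10⁻³ / (1.41×10⁻⁴ × 1.14) = 46.3 m/s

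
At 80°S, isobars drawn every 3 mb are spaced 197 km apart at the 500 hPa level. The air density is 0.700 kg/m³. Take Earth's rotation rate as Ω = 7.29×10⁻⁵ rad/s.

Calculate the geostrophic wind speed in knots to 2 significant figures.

29 knots

Coriolis parameter at 80°S:
f = 2Ω sin φ = 2 × 7.29×10⁻⁵ × sin 80° = 1.44×10⁻⁴ s⁻¹
Pressure gradient: |∂P/∂n| = 300 Pa / 197000 m = 1.52×10⁻³ Pa/m
Geostrophic balance (pressure-gradient force = Coriolis force):
V_g = (1/(fρ)) |∂P/∂n| = 1.52×10⁻³ / (1.44×10⁻⁴ × 0.700) = 15.2 m/s
Converting: 15.2 m/s × 1.944 = 29 knots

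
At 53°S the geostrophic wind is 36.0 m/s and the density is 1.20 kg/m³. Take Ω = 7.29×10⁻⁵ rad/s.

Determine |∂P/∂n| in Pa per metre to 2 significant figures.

Coriolis parameter at 53°S:
f = 2Ω sin φ = 2 × 7.29×10⁻⁵ × sin 53° = 1.16×10⁻⁴ s⁻¹
Geostrophic balance rearranged: |∂P/∂n| = f ρ V_g
|∂P/∂n| = 1.16×10⁻⁴ × 1.20 × 36.0 = 5.03×10⁻³ Pa/m

5.0×10⁻³ Pa/m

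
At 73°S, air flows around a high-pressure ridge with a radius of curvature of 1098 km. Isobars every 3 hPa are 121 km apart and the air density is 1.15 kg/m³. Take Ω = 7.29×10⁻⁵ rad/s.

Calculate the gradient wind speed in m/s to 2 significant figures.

17 m/s

Coriolis parameter at 73°S:
f = 2Ω sin φ = 2 × 7.29×10⁻⁵ × sin 73° = 1.39×10⁻⁴ s⁻¹
Pressure gradient: |∂P/∂n| = 300 Pa / 121000 m = 2.48×10⁻³ Pa/m
Geostrophic speed: V_g = |∂P/∂n|/(fρ) = 2.48×10⁻³/(1.39×10⁻⁴ × 1.15) = 15.5 m/s
Around a high, pressure-gradient force acts outward with centrifugal, so Coriolis balances both:
fV = (1/ρ)|∂P/∂n| + V²/R  →  V² − fR·V + fR·V_g = 0
With fR = 1.39×10⁻⁴ × 1098×10³ m = 153 m/s:
V = [fR − √((fR)² − 4 fR V_g)]/2 = [153 − √(153² − 4×153×15.5)]/2 = 17.5 m/s
Supergeostrophic (V > V_g = 15.5 m/s), as expected around a high.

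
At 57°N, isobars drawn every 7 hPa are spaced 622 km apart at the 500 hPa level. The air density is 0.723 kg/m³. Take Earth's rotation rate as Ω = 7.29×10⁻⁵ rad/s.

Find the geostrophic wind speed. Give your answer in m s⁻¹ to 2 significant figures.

Coriolis parameter at 57°N:
f = 2Ω sin φ = 2 × 7.29×10⁻⁵ × sin 57° = 1.22×10⁻⁴ s⁻¹
Pressure gradient: |∂P/∂n| = 700 Pa / 622000 m = 1.13×10⁻³ Pa/m
Geostrophic balance (pressure-gradient force = Coriolis force):
V_g = (1/(fρ)) |∂P/∂n| = 1.13×10⁻³ / (1.22×10⁻⁴ × 0.723) = 12.7 m/s

13 m s⁻¹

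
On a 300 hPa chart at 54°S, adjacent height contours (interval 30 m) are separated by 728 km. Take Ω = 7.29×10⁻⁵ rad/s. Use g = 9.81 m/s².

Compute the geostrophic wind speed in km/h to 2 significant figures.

12 km/h

Coriolis parameter at 54°S:
f = 2Ω sin φ = 2 × 7.29×10⁻⁵ × sin 54° = 1.18×10⁻⁴ s⁻¹
Height gradient: |∂Z/∂n| = 30 m / 728000 m = 4.12×10⁻⁵
On a pressure surface, geostrophic balance gives V_g = (g/f)|∂Z/∂n|:
V_g = 9.81 × 4.12×10⁻⁵ / 1.18×10⁻⁴ = 3.43 m/s
Converting: 3.43 m/s × 3.6 = 12 km/h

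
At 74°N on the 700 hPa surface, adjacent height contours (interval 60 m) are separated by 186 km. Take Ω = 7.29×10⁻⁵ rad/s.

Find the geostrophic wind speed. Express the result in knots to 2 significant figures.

Coriolis parameter at 74°N:
f = 2Ω sin φ = 2 × 7.29×10⁻⁵ × sin 74° = 1.40×10⁻⁴ s⁻¹
Height gradient: |∂Z/∂n| = 60 m / 186000 m = 3.23×10⁻⁴
On a pressure surface, geostrophic balance gives V_g = (g/f)|∂Z/∂n|:
V_g = 9.81 × 3.23×10⁻⁴ / 1.40×10⁻⁴ = 22.6 m/s
Converting: 22.6 m/s × 1.944 = 44 knots

44 knots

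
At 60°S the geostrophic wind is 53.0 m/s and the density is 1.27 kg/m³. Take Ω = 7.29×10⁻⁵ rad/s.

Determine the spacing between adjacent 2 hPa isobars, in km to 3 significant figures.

23.5 km

Coriolis parameter at 60°S:
f = 2Ω sin φ = 2 × 7.29×10⁻⁵ × sin 60° = 1.26×10⁻⁴ s⁻¹
Geostrophic balance rearranged: |∂P/∂n| = f ρ V_g
|∂P/∂n| = 1.26×10⁻⁴ × 1.27 × 53.0 = 8.50×10⁻³ Pa/m
Isobar spacing: Δn = ΔP/|∂P/∂n| = 200 Pa / 8.50×10⁻³ Pa/m = 23532 m ≈ 23.5 km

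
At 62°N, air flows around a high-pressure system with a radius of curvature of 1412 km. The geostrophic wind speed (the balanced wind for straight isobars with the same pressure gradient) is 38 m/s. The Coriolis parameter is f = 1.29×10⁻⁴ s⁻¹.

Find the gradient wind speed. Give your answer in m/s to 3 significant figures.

Around a high, pressure-gradient force acts outward with centrifugal, so Coriolis balances both:
fV = (1/ρ)|∂P/∂n| + V²/R  →  V² − fR·V + fR·V_g = 0
With fR = 1.29×10⁻⁴ × 1412×10³ m = 182 m/s:
V = [fR − √((fR)² − 4 fR V_g)]/2 = [182 − √(182² − 4×182×38)]/2 = 54 m/s
Supergeostrophic (V > V_g = 38 m/s), as expected around a high.

54.0 m/s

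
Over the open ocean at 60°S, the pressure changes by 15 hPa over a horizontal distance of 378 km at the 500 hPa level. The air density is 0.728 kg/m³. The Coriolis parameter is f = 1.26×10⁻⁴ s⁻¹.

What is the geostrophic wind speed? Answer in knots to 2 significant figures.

84 knots

Pressure gradient: |∂P/∂n| = 1500 Pa / 378000 m = 3.97×10⁻³ Pa/m
Geostrophic balance (pressure-gradient force = Coriolis force):
V_g = (1/(fρ)) |∂P/∂n| = 3.97×10⁻³ / (1.26×10⁻⁴ × 0.728) = 43.3 m/s
Converting: 43.3 m/s × 1.944 = 84 knots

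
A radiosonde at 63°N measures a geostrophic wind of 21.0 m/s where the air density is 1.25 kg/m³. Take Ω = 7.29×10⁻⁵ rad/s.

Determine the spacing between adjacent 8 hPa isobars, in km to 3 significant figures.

235 km

Coriolis parameter at 63°N:
f = 2Ω sin φ = 2 × 7.29×10⁻⁵ × sin 63° = 1.30×10⁻⁴ s⁻¹
Geostrophic balance rearranged: |∂P/∂n| = f ρ V_g
|∂P/∂n| = 1.30×10⁻⁴ × 1.25 × 21.0 = 3.41×10⁻³ Pa/m
Isobar spacing: Δn = ΔP/|∂P/∂n| = 800 Pa / 3.41×10⁻³ Pa/m = 234597 m ≈ 235 km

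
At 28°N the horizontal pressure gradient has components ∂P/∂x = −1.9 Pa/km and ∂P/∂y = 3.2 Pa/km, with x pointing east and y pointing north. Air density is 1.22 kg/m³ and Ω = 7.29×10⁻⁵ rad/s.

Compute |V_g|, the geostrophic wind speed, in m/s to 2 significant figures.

45 m/s

Coriolis parameter at 28°N:
f = 2Ω sin φ = 2 × 7.29×10⁻⁵ × sin 28° = 6.84×10⁻⁵ s⁻¹
Component geostrophic relations (x east, y north):
u_g = −(1/(fρ)) ∂P/∂y,  v_g = (1/(fρ)) ∂P/∂x
u_g = −(3.2×10⁻³)/(6.84×10⁻⁵ × 1.22) = −38.3 m/s;  v_g = (−1.9×10⁻³)/(6.84×10⁻⁵ × 1.22) = −22.8 m/s
|V_g| = √(u_g² + v_g²) = 44.6 m/s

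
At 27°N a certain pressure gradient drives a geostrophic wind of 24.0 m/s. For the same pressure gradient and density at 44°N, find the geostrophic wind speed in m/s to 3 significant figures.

15.7 m/s

With the same pressure gradient and density, V_g ∝ 1/f ∝ 1/sin φ.
V₂ = V₁ · sin φ₁ / sin φ₂ = 24.0 × sin 27° / sin 44°
V₂ = 24.0 × 0.4540/0.6947 = 15.7 m/s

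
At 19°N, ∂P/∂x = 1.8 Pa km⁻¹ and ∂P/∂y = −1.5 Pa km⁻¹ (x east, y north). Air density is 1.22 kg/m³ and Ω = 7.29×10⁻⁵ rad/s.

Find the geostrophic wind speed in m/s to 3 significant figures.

Coriolis parameter at 19°N:
f = 2Ω sin φ = 2 × 7.29×10⁻⁵ × sin 19° = 4.75×10⁻⁵ s⁻¹
Component geostrophic relations (x east, y north):
u_g = −(1/(fρ)) ∂P/∂y,  v_g = (1/(fρ)) ∂P/∂x
u_g = −(−1.5×10⁻³)/(4.75×10⁻⁵ × 1.22) = 25.9 m/s;  v_g = (1.8×10⁻³)/(4.75×10⁻⁵ × 1.22) = 31.1 m/s
|V_g| = √(u_g² + v_g²) = 40.5 m/s

40.5 m/s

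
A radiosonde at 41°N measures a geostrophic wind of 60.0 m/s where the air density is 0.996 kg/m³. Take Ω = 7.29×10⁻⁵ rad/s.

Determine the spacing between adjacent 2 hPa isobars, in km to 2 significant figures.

Coriolis parameter at 41°N:
f = 2Ω sin φ = 2 × 7.29×10⁻⁵ × sin 41° = 9.57×10⁻⁵ s⁻¹
Geostrophic balance rearranged: |∂P/∂n| = f ρ V_g
|∂P/∂n| = 9.57×10⁻⁵ × 0.996 × 60.0 = 5.72×10⁻³ Pa/m
Isobar spacing: Δn = ΔP/|∂P/∂n| = 200 Pa / 5.72×10⁻³ Pa/m = 34988 m ≈ 35 km

35 km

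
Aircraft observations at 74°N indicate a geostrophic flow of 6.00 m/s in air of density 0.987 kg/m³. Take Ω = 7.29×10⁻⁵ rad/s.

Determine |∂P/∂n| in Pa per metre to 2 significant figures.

8.3×10⁻⁴ Pa/m

Coriolis parameter at 74°N:
f = 2Ω sin φ = 2 × 7.29×10⁻⁵ × sin 74° = 1.40×10⁻⁴ s⁻¹
Geostrophic balance rearranged: |∂P/∂n| = f ρ V_g
|∂P/∂n| = 1.40×10⁻⁴ × 0.987 × 6.00 = 8.30×10⁻⁴ Pa/m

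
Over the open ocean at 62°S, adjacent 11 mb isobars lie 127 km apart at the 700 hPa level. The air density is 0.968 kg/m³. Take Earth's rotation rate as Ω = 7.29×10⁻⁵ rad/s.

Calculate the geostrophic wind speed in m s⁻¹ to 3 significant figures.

Coriolis parameter at 62°S:
f = 2Ω sin φ = 2 × 7.29×10⁻⁵ × sin 62° = 1.29×10⁻⁴ s⁻¹
Pressure gradient: |∂P/∂n| = 1100 Pa / 127000 m = 8.66×10⁻³ Pa/m
Geostrophic balance (pressure-gradient force = Coriolis force):
V_g = (1/(fρ)) |∂P/∂n| = 8.66×10⁻³ / (1.29×10⁻⁴ × 0.968) = 69.5 m/s

69.5 m s⁻¹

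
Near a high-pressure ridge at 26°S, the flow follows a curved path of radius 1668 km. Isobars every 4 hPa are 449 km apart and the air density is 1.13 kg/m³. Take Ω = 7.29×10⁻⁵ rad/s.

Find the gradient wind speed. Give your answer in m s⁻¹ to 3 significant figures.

Coriolis parameter at 26°S:
f = 2Ω sin φ = 2 × 7.29×10⁻⁵ × sin 26° = 6.39×10⁻⁵ s⁻¹
Pressure gradient: |∂P/∂n| = 400 Pa / 449000 m = 8.91×10⁻⁴ Pa/m
Geostrophic speed: V_g = |∂P/∂n|/(fρ) = 8.91×10⁻⁴/(6.39×10⁻⁵ × 1.13) = 12.3 m/s
Around a high, pressure-gradient force acts outward with centrifugal, so Coriolis balances both:
fV = (1/ρ)|∂P/∂n| + V²/R  →  V² − fR·V + fR·V_g = 0
With fR = 6.39×10⁻⁵ × 1668×10³ m = 107 m/s:
V = [fR − √((fR)² − 4 fR V_g)]/2 = [107 − √(107² − 4×107×12.3)]/2 = 14.2 m/s
Supergeostrophic (V > V_g = 12.3 m/s), as expected around a high.

14.2 m s⁻¹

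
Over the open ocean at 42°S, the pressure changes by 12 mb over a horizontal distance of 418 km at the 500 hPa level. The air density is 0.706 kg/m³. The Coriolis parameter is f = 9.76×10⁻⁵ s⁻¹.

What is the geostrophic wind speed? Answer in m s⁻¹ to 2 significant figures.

42 m s⁻¹

Pressure gradient: |∂P/∂n| = 1200 Pa / 418000 m = 2.87×10⁻³ Pa/m
Geostrophic balance (pressure-gradient force = Coriolis force):
V_g = (1/(fρ)) |∂P/∂n| = 2.87×10⁻³ / (9.76×10⁻⁵ × 0.706) = 41.7 m/s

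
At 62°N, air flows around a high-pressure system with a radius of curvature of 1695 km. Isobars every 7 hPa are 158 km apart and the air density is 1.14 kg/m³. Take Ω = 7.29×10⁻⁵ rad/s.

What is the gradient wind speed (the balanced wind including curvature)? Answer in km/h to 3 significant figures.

Coriolis parameter at 62°N:
f = 2Ω sin φ = 2 × 7.29×10⁻⁵ × sin 62° = 1.29×10⁻⁴ s⁻¹
Pressure gradient: |∂P/∂n| = 700 Pa / 158000 m = 4.43×10⁻³ Pa/m
Geostrophic speed: V_g = |∂P/∂n|/(fρ) = 4.43×10⁻³/(1.29×10⁻⁴ × 1.14) = 30.2 m/s
Around a high, pressure-gradient force acts outward with centrifugal, so Coriolis balances both:
fV = (1/ρ)|∂P/∂n| + V²/R  →  V² − fR·V + fR·V_g = 0
With fR = 1.29×10⁻⁴ × 1695×10³ m = 218 m/s:
V = [fR − √((fR)² − 4 fR V_g)]/2 = [218 − √(218² − 4×218×30.2)]/2 = 36.2 m/s
Supergeostrophic (V > V_g = 30.2 m/s), as expected around a high.
Converting: 36.2 m/s × 3.6 = 130 km/h

130 km/h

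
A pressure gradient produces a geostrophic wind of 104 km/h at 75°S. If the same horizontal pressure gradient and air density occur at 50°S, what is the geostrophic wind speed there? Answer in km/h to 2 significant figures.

130 km/h

With the same pressure gradient and density, V_g ∝ 1/f ∝ 1/sin φ.
V₂ = V₁ · sin φ₁ / sin φ₂ = 104 × sin 75° / sin 50°
V₂ = 104 × 0.9659/0.7660 = 130 km/h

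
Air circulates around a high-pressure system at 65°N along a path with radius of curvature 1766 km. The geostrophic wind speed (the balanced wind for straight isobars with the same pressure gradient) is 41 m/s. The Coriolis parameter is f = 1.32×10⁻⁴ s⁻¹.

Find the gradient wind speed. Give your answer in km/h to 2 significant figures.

Around a high, pressure-gradient force acts outward with centrifugal, so Coriolis balances both:
fV = (1/ρ)|∂P/∂n| + V²/R  →  V² − fR·V + fR·V_g = 0
With fR = 1.32×10⁻⁴ × 1766×10³ m = 233 m/s:
V = [fR − √((fR)² − 4 fR V_g)]/2 = [233 − √(233² − 4×233×41)]/2 = 53.1 m/s
Supergeostrophic (V > V_g = 41 m/s), as expected around a high.
Converting: 53.1 m/s × 3.6 = 190 km/h

190 km/h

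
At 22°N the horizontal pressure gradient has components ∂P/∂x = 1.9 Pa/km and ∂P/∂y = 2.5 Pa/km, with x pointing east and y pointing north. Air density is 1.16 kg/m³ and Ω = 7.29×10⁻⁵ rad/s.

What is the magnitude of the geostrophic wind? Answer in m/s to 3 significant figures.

49.6 m/s

Coriolis parameter at 22°N:
f = 2Ω sin φ = 2 × 7.29×10⁻⁵ × sin 22° = 5.46×10⁻⁵ s⁻¹
Component geostrophic relations (x east, y north):
u_g = −(1/(fρ)) ∂P/∂y,  v_g = (1/(fρ)) ∂P/∂x
u_g = −(2.5×10⁻³)/(5.46×10⁻⁵ × 1.16) = −39.5 m/s;  v_g = (1.9×10⁻³)/(5.46×10⁻⁵ × 1.16) = 30.0 m/s
|V_g| = √(u_g² + v_g²) = 49.6 m/s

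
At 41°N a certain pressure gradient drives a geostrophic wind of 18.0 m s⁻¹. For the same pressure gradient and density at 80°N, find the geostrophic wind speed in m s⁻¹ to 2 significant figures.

With the same pressure gradient and density, V_g ∝ 1/f ∝ 1/sin φ.
V₂ = V₁ · sin φ₁ / sin φ₂ = 18.0 × sin 41° / sin 80°
V₂ = 18.0 × 0.6561/0.9848 = 12 m s⁻¹

12 m s⁻¹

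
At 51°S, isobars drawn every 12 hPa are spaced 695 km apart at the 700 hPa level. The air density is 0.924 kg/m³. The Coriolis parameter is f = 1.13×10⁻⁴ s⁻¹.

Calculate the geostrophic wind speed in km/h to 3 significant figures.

Pressure gradient: |∂P/∂n| = 1200 Pa / 695000 m = 1.73×10⁻³ Pa/m
Geostrophic balance (pressure-gradient force = Coriolis force):
V_g = (1/(fρ)) |∂P/∂n| = 1.73×10⁻³ / (1.13×10⁻⁴ × 0.924) = 16.5 m/s
Converting: 16.5 m/s × 3.6 = 59.5 km/h

59.5 km/h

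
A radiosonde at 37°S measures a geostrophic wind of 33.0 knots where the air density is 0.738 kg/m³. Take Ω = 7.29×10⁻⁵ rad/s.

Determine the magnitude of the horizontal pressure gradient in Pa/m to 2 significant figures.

1.1×10⁻³ Pa/m

Coriolis parameter at 37°S:
f = 2Ω sin φ = 2 × 7.29×10⁻⁵ × sin 37° = 8.77×10⁻⁵ s⁻¹
Wind speed in SI: 33.0 knots = 17.0 m/s
Geostrophic balance rearranged: |∂P/∂n| = f ρ V_g
|∂P/∂n| = 8.77×10⁻⁵ × 0.738 × 17.0 = 1.10×10⁻³ Pa/m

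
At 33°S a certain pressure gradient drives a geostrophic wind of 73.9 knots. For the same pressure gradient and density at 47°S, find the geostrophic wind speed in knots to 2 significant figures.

55 knots

With the same pressure gradient and density, V_g ∝ 1/f ∝ 1/sin φ.
V₂ = V₁ · sin φ₁ / sin φ₂ = 73.9 × sin 33° / sin 47°
V₂ = 73.9 × 0.5446/0.7314 = 55 knots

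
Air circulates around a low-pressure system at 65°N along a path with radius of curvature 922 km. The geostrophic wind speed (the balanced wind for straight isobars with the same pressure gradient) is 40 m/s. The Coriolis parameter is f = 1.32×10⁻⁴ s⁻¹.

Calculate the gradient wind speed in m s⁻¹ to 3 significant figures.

31.7 m s⁻¹

Around a low, centrifugal force acts outward with Coriolis, so pressure-gradient force balances both:
(1/ρ)|∂P/∂n| = fV + V²/R  →  V² + fR·V − fR·V_g = 0
With fR = 1.32×10⁻⁴ × 922×10³ m = 122 m/s:
V = [−fR + √((fR)² + 4 fR V_g)]/2 = [−122 + √(122² + 4×122×40)]/2 = 31.7 m/s
Subgeostrophic (V < V_g = 40 m/s), as expected around a low.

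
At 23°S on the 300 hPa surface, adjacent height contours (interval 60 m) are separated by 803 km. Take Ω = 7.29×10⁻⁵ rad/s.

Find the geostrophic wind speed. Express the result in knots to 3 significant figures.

Coriolis parameter at 23°S:
f = 2Ω sin φ = 2 × 7.29×10⁻⁵ × sin 23° = 5.70×10⁻⁵ s⁻¹
Height gradient: |∂Z/∂n| = 60 m / 803000 m = 7.47×10⁻⁵
On a pressure surface, geostrophic balance gives V_g = (g/f)|∂Z/∂n|:
V_g = 9.81 × 7.47×10⁻⁵ / 5.70×10⁻⁵ = 12.9 m/s
Converting: 12.9 m/s × 1.944 = 25.0 knots

25.0 knots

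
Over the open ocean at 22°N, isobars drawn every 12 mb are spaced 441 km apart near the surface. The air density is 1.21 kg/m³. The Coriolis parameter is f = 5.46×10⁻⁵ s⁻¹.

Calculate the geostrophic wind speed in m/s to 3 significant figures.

Pressure gradient: |∂P/∂n| = 1200 Pa / 441000 m = 2.72×10⁻³ Pa/m
Geostrophic balance (pressure-gradient force = Coriolis force):
V_g = (1/(fρ)) |∂P/∂n| = 2.72×10⁻³ / (5.46×10⁻⁵ × 1.21) = 41.2 m/s

41.2 m/s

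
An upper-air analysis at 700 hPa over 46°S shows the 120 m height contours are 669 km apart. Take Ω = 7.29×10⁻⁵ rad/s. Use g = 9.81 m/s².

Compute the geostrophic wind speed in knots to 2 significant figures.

Coriolis parameter at 46°S:
f = 2Ω sin φ = 2 × 7.29×10⁻⁵ × sin 46° = 1.05×10⁻⁴ s⁻¹
Height gradient: |∂Z/∂n| = 120 m / 669000 m = 1.79×10⁻⁴
On a pressure surface, geostrophic balance gives V_g = (g/f)|∂Z/∂n|:
V_g = 9.81 × 1.79×10⁻⁴ / 1.05×10⁻⁴ = 16.8 m/s
Converting: 16.8 m/s × 1.944 = 33 knots

33 knots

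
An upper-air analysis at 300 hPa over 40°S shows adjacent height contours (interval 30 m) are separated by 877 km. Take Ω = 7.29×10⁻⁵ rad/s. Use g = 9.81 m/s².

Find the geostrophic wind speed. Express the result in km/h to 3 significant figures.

Coriolis parameter at 40°S:
f = 2Ω sin φ = 2 × 7.29×10⁻⁵ × sin 40° = 9.37×10⁻⁵ s⁻¹
Height gradient: |∂Z/∂n| = 30 m / 877000 m = 3.42×10⁻⁵
On a pressure surface, geostrophic balance gives V_g = (g/f)|∂Z/∂n|:
V_g = 9.81 × 3.42×10⁻⁵ / 9.37×10⁻⁵ = 3.58 m/s
Converting: 3.58 m/s × 3.6 = 12.9 km/h

12.9 km/h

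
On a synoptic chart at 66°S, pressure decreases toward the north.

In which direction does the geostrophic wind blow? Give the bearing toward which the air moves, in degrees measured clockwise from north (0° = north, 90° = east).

The pressure-gradient force points toward the north (bearing 000°).
Geostrophic balance: in the Southern Hemisphere the Coriolis force deflects motion to the left, so the geostrophic wind blows 90° to the left of the pressure-gradient force (low pressure on the right).
Rotating 000° by 90° counterclockwise gives 270° — the wind blows toward the west.

270°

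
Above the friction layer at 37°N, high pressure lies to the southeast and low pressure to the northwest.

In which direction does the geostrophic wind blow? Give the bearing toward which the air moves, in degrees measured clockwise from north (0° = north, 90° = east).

045°

The pressure-gradient force points toward the northwest (bearing 315°).
Geostrophic balance: in the Northern Hemisphere the Coriolis force deflects motion to the right, so the geostrophic wind blows 90° to the right of the pressure-gradient force (low pressure on the left).
Rotating 315° by 90° clockwise gives 045° — the wind blows toward the northeast.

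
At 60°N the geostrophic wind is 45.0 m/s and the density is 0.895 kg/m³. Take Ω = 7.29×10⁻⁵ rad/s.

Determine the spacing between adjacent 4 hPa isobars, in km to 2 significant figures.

Coriolis parameter at 60°N:
f = 2Ω sin φ = 2 × 7.29×10⁻⁵ × sin 60° = 1.26×10⁻⁴ s⁻¹
Geostrophic balance rearranged: |∂P/∂n| = f ρ V_g
|∂P/∂n| = 1.26×10⁻⁴ × 0.895 × 45.0 = 5.09×10⁻³ Pa/m
Isobar spacing: Δn = ΔP/|∂P/∂n| = 400 Pa / 5.09×10⁻³ Pa/m = 78657 m ≈ 79 km

79 km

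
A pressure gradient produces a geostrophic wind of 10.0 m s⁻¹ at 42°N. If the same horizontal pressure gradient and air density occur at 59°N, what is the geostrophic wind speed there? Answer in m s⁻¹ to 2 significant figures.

With the same pressure gradient and density, V_g ∝ 1/f ∝ 1/sin φ.
V₂ = V₁ · sin φ₁ / sin φ₂ = 10.0 × sin 42° / sin 59°
V₂ = 10.0 × 0.6691/0.8572 = 7.8 m s⁻¹

7.8 m s⁻¹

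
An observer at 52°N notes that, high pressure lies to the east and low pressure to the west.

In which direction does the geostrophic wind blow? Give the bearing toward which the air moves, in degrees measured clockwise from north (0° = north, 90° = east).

The pressure-gradient force points toward the west (bearing 270°).
Geostrophic balance: in the Northern Hemisphere the Coriolis force deflects motion to the right, so the geostrophic wind blows 90° to the right of the pressure-gradient force (low pressure on the left).
Rotating 270° by 90° clockwise gives 000° — the wind blows toward the north.

000°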